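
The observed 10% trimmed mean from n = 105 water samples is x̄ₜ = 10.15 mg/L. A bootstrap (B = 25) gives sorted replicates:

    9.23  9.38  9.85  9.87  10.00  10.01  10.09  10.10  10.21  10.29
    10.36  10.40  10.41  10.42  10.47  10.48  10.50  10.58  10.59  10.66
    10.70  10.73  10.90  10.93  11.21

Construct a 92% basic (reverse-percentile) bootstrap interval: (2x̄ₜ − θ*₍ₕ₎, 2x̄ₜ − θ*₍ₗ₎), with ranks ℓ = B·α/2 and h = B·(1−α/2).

Percentile endpoints at ranks 1 and 24: θ*₍1₎ = 9.23, θ*₍24₎ = 10.93.
Basic interval reflects these around x̄ₜ:
  lower = 2 × 10.15 − 10.93 = 9.37
  upper = 2 × 10.15 − 9.23 = 11.07

(9.37, 11.07)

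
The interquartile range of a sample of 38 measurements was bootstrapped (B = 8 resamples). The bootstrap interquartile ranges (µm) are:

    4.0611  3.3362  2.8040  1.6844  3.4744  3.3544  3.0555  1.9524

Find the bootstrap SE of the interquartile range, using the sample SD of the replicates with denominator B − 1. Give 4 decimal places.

Bootstrap SE is the standard deviation of the 8 replicate interquartile ranges.
Mean of replicates: (4.0611 + 3.3362 + 2.8040 + 1.6844 + 3.4744 + 3.3544 + 3.0555 + 1.9524) / 8 = 23.72240 / 8 = 2.96530
Sum of squared deviations: (+1.09580)² + (+0.37090)² + (−0.16130)² + (−1.28090)² + (+0.50910)² + (+0.38910)² + (+0.09020)² + (−1.01290)² = 4.44975
Variance = 4.44975 / 7 = 0.63568
SE* = √0.63568

SE* = 0.7973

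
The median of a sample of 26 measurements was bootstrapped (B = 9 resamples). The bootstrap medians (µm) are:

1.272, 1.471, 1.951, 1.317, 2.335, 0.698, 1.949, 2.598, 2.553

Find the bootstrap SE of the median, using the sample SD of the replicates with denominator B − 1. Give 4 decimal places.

Bootstrap SE is the standard deviation of the 9 replicate medians.
Mean of replicates: (1.272 + 1.471 + 1.951 + 1.317 + 2.335 + 0.698 + 1.949 + 2.598 + 2.553) / 9 = 16.14400 / 9 = 1.79378
Sum of squared deviations: (−0.52178)² + (−0.32278)² + (+0.15722)² + (−0.47678)² + (+0.54122)² + (−1.09578)² + (+0.15522)² + (+0.80422)² + (+0.75922)² = 3.36941
Variance = 3.36941 / 8 = 0.42118
SE* = √0.42118

SE* = 0.6490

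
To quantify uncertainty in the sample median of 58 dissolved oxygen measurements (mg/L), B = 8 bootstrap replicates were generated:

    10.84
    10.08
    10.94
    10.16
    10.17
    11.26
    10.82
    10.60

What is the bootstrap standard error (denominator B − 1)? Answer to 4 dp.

Bootstrap SE is the standard deviation of the 8 replicate medians.
Mean of replicates: (10.84 + 10.08 + 10.94 + 10.16 + 10.17 + 11.26 + 10.82 + 10.60) / 8 = 84.87000 / 8 = 10.60875
Sum of squared deviations: (+0.23125)² + (−0.52875)² + (+0.33125)² + (−0.44875)² + (−0.43875)² + (+0.65125)² + (+0.21125)² + (−0.00875)² = 1.30549
Variance = 1.30549 / 7 = 0.18650
SE* = √0.18650

SE* = 0.4319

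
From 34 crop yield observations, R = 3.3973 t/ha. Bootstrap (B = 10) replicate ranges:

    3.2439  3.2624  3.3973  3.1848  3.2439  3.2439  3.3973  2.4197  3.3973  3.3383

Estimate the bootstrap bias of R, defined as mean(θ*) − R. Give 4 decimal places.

bias = −0.1844

mean(θ*) = (3.2439 + 3.2624 + 3.3973 + 3.1848 + 3.2439 + 3.2439 + 3.3973 + 2.4197 + 3.3973 + 3.3383) / 10 = 3.21288
bias = 3.21288 − 3.3973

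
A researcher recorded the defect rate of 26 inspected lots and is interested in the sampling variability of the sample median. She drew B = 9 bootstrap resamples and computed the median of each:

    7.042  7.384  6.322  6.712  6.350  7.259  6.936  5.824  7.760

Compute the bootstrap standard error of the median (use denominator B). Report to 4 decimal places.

SE* = 0.5701

Bootstrap SE is the standard deviation of the 9 replicate medians.
Mean of replicates: (7.042 + 7.384 + 6.322 + 6.712 + 6.350 + 7.259 + 6.936 + 5.824 + 7.760) / 9 = 61.58900 / 9 = 6.84322
Sum of squared deviations: (+0.19878)² + (+0.54078)² + (−0.52122)² + (−0.13122)² + (−0.49322)² + (+0.41578)² + (+0.09278)² + (−1.01922)² + (+0.91678)² = 2.92489
Variance = 2.92489 / 9 = 0.32499
SE* = √0.32499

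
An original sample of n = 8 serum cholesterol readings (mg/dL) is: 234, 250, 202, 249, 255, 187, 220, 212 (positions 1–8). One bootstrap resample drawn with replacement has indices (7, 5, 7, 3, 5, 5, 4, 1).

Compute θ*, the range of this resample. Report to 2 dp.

θ* = 53.00

Resample values: 220, 255, 220, 202, 255, 255, 249, 234.
Range = 255 − 202 = 53.00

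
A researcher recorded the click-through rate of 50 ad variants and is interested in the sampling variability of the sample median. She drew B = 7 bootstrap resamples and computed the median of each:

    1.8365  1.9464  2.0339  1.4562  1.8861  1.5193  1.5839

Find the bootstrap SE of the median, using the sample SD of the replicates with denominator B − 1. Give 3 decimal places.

Bootstrap SE is the standard deviation of the 7 replicate medians.
Mean of replicates: (1.8365 + 1.9464 + 2.0339 + 1.4562 + 1.8861 + 1.5193 + 1.5839) / 7 = 12.26230 / 7 = 1.75176
Sum of squared deviations: (+0.08474)² + (+0.19464)² + (+0.28214)² + (−0.29556)² + (+0.13434)² + (−0.23246)² + (−0.16786)² = 0.31229
Variance = 0.31229 / 6 = 0.05205
SE* = √0.05205

SE* = 0.228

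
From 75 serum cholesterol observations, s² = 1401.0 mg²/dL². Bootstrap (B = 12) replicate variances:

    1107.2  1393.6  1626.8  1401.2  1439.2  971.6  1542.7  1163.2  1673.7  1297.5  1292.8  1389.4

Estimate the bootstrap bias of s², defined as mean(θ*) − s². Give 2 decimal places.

bias = −42.76

mean(θ*) = (1107.2 + 1393.6 + 1626.8 + 1401.2 + 1439.2 + 971.6 + 1542.7 + 1163.2 + 1673.7 + 1297.5 + 1292.8 + 1389.4) / 12 = 1358.242
bias = 1358.242 − 1401.0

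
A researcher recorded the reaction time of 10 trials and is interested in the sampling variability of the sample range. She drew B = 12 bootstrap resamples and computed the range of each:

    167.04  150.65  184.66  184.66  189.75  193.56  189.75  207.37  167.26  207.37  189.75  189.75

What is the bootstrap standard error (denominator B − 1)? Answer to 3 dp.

SE* = 16.464

Bootstrap SE is the standard deviation of the 12 replicate ranges.
Mean of replicates: (167.04 + 150.65 + 184.66 + 184.66 + 189.75 + 193.56 + 189.75 + 207.37 + 167.26 + 207.37 + 189.75 + 189.75) / 12 = 2221.5700 / 12 = 185.1308
Sum of squared deviations: (−18.0908)² + (−34.4808)² + (−0.4708)² + (−0.4708)² + (+4.6192)² + (+8.4292)² + (+4.6192)² + (+22.2392)² + (−17.8708)² + (+22.2392)² + (+4.6192)² + (+4.6192)² = 2981.5749
Variance = 2981.5749 / 11 = 271.0523
SE* = √271.0523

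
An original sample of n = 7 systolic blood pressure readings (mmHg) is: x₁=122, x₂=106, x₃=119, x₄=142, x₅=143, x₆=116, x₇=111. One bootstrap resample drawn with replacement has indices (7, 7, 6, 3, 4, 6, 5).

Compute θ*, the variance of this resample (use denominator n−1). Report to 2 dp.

Resample values: 111, 111, 116, 119, 142, 116, 143.
Mean = 122.5714; sum of squared deviations = 1161.7143
s² = 1161.7143 / 6 = 193.6190

θ* = 193.62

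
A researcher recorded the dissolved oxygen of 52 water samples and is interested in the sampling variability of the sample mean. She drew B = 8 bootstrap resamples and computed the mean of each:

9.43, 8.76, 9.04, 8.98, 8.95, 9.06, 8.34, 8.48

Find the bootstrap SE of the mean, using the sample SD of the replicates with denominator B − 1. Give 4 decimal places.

Bootstrap SE is the standard deviation of the 8 replicate means.
Mean of replicates: (9.43 + 8.76 + 9.04 + 8.98 + 8.95 + 9.06 + 8.34 + 8.48) / 8 = 71.04000 / 8 = 8.88000
Sum of squared deviations: (+0.55000)² + (−0.12000)² + (+0.16000)² + (+0.10000)² + (+0.07000)² + (+0.18000)² + (−0.54000)² + (−0.40000)² = 0.84140
Variance = 0.84140 / 7 = 0.12020
SE* = √0.12020

SE* = 0.3467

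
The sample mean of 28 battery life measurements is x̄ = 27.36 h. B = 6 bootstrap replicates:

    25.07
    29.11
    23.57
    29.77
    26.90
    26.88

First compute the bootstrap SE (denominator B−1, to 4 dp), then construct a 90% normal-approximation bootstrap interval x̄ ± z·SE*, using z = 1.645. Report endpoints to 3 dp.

(23.498, 31.222)

Mean of replicates = 26.8833; sum of squared deviations = 27.5575; SE* = √(27.5575/5) = 2.3477
Margin = 1.645 × 2.3477 = 3.8620
Interval: 27.36 ± 3.8620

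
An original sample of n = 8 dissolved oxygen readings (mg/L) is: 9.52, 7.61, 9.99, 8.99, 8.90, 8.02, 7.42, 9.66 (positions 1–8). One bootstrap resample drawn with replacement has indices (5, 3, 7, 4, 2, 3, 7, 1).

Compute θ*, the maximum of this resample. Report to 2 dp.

Resample values: 8.90, 9.99, 7.42, 8.99, 7.61, 9.99, 7.42, 9.52.
Maximum = 9.99

θ* = 9.99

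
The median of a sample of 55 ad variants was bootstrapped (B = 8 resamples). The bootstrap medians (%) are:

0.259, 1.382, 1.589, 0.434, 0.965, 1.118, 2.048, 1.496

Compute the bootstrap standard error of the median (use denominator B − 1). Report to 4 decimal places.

SE* = 0.5992

Bootstrap SE is the standard deviation of the 8 replicate medians.
Mean of replicates: (0.259 + 1.382 + 1.589 + 0.434 + 0.965 + 1.118 + 2.048 + 1.496) / 8 = 9.29100 / 8 = 1.16138
Sum of squared deviations: (−0.90238)² + (+0.22062)² + (+0.42762)² + (−0.72738)² + (−0.19638)² + (−0.04337)² + (+0.88662)² + (+0.33462)² = 2.51342
Variance = 2.51342 / 7 = 0.35906
SE* = √0.35906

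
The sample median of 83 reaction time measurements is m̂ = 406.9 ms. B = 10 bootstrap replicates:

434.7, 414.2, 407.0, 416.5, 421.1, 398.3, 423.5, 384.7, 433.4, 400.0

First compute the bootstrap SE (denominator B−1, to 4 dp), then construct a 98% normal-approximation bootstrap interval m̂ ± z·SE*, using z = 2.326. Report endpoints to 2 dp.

Mean of replicates = 413.3400; sum of squared deviations = 2297.4240; SE* = √(2297.4240/9) = 15.9772
Margin = 2.326 × 15.9772 = 37.163
Interval: 406.9 ± 37.163

(369.74, 444.06)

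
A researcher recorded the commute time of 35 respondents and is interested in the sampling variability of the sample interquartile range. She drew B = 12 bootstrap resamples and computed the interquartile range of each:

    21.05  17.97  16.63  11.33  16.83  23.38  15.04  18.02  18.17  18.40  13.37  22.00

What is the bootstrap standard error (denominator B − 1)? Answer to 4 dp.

SE* = 3.4531

Bootstrap SE is the standard deviation of the 12 replicate interquartile ranges.
Mean of replicates: (21.05 + 17.97 + 16.63 + 11.33 + 16.83 + 23.38 + 15.04 + 18.02 + 18.17 + 18.40 + 13.37 + 22.00) / 12 = 212.19000 / 12 = 17.68250
Sum of squared deviations: (+3.36750)² + (+0.28750)² + (−1.05250)² + (−6.35250)² + (−0.85250)² + (+5.69750)² + (−2.64250)² + (+0.33750)² + (+0.48750)² + (+0.71750)² + (−4.31250)² + (+4.31750)² = 131.16063
Variance = 131.16063 / 11 = 11.92369
SE* = √11.92369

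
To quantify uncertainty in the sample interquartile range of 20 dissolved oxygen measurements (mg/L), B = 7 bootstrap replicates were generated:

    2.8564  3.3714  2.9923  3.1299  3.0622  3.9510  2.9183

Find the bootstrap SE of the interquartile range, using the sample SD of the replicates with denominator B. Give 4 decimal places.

SE* = 0.3497

Bootstrap SE is the standard deviation of the 7 replicate interquartile ranges.
Mean of replicates: (2.8564 + 3.3714 + 2.9923 + 3.1299 + 3.0622 + 3.9510 + 2.9183) / 7 = 22.28150 / 7 = 3.18307
Sum of squared deviations: (−0.32667)² + (+0.18833)² + (−0.19077)² + (−0.05317)² + (−0.12087)² + (+0.76793)² + (−0.26477)² = 0.85583
Variance = 0.85583 / 7 = 0.12226
SE* = √0.12226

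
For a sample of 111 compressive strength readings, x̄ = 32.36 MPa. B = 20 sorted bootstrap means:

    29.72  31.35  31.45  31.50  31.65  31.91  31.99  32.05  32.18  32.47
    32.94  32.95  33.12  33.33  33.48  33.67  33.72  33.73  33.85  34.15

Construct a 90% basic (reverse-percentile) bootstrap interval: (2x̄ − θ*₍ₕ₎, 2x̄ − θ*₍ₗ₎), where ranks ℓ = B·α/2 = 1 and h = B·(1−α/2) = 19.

(30.87, 35.00)

Percentile endpoints at ranks 1 and 19: θ*₍1₎ = 29.72, θ*₍19₎ = 33.85.
Basic interval reflects these around x̄:
  lower = 2 × 32.36 − 33.85 = 30.87
  upper = 2 × 32.36 − 29.72 = 35.00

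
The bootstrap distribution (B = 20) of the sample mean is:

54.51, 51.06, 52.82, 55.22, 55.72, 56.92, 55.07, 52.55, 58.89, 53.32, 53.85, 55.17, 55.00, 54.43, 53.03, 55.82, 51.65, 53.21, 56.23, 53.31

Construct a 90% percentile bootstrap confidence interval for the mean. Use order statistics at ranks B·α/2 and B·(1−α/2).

Sorted replicates: 51.06, 51.65, 52.55, 52.82, 53.03, 53.21, 53.31, 53.32, 53.85, 54.43, 54.51, 55.00, 55.07, 55.17, 55.22, 55.72, 55.82, 56.23, 56.92, 58.89
α = 0.10; lower rank = 20 × 0.050 = 1; upper rank = 20 × 0.950 = 19.
The 1st smallest replicate is 51.06; the 19th is 56.92.

(51.06, 56.92)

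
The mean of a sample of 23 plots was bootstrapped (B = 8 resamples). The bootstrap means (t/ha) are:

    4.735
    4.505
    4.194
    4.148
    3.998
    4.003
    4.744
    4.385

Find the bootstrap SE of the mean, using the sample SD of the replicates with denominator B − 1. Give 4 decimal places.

Bootstrap SE is the standard deviation of the 8 replicate means.
Mean of replicates: (4.735 + 4.505 + 4.194 + 4.148 + 3.998 + 4.003 + 4.744 + 4.385) / 8 = 34.71200 / 8 = 4.33900
Sum of squared deviations: (+0.39600)² + (+0.16600)² + (−0.14500)² + (−0.19100)² + (−0.34100)² + (−0.33600)² + (+0.40500)² + (+0.04600)² = 0.63720
Variance = 0.63720 / 7 = 0.09103
SE* = √0.09103

SE* = 0.3017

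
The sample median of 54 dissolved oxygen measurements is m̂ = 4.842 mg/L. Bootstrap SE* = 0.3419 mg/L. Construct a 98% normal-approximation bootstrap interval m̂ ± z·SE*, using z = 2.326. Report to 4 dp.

(4.0467, 5.6373)

Margin = 2.326 × 0.3419 = 0.79526
Interval: 4.842 ± 0.79526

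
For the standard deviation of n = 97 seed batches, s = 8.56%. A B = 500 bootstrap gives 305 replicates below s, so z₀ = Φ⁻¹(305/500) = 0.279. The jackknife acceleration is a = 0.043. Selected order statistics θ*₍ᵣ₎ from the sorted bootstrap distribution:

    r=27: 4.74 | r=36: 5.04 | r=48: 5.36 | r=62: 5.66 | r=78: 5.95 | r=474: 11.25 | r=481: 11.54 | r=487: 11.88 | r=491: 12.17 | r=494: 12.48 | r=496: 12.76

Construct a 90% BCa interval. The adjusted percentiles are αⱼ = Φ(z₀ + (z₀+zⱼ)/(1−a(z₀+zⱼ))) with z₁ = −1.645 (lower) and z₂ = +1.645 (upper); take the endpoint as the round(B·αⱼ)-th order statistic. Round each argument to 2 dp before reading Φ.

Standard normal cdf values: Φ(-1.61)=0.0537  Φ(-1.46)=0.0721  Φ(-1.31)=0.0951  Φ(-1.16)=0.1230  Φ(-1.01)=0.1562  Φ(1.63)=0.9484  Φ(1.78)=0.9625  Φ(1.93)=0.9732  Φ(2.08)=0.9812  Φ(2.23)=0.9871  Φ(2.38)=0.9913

Lower: z₀ + z₁ = 0.279 + (-1.645) = -1.366; 1 − a(z₀+z₁) = 1 − (0.043)(-1.366) = 1.0587; argument = 0.279 + (-1.366)/1.0587 = -1.0112 → -1.01.
α₁ = Φ(-1.01) = 0.1562; rank = round(500 × 0.1562) = 78; θ*₍78₎ = 5.95.
Upper: z₀ + z₂ = 1.924; 1 − a(z₀+z₂) = 0.9173; argument = 2.3765 → 2.38; α₂ = 0.9913; rank = 496; θ*₍496₎ = 12.76.

(5.95, 12.76)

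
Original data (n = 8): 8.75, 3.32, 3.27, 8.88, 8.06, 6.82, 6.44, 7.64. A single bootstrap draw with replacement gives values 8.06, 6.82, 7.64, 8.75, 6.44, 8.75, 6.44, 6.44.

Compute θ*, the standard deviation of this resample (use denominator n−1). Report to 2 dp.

Mean = 7.4175; sum of squared deviations = 7.2369
s² = 7.2369 / 7 = 1.0338
s = √1.0338 = 1.02

θ* = 1.02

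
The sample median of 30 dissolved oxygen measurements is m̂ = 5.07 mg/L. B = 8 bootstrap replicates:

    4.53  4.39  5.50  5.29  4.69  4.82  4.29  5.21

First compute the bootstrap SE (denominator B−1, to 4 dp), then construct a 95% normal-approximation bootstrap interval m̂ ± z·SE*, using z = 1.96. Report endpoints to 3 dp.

(4.194, 5.946)

Mean of replicates = 4.8400; sum of squared deviations = 1.3990; SE* = √(1.3990/7) = 0.4471
Margin = 1.96 × 0.4471 = 0.8763
Interval: 5.07 ± 0.8763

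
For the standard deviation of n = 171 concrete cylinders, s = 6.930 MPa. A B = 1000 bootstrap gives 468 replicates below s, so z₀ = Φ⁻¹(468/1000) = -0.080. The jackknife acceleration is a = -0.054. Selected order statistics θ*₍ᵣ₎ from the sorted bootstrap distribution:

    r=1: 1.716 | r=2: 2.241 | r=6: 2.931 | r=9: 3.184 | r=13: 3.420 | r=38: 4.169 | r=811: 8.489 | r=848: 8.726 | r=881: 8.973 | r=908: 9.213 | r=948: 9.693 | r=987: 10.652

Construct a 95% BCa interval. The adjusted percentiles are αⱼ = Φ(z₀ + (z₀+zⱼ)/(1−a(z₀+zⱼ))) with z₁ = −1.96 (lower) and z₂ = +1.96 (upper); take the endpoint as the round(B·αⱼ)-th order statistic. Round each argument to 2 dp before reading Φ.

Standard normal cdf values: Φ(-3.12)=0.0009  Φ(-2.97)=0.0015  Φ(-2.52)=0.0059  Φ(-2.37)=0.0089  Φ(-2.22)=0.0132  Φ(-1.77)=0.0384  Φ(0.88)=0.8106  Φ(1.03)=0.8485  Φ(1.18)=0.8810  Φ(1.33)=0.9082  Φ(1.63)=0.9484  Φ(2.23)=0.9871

(3.184, 9.693)

Lower: z₀ + z₁ = -0.080 + (-1.960) = -2.040; 1 − a(z₀+z₁) = 1 − (-0.054)(-2.040) = 0.8898; argument = -0.080 + (-2.040)/0.8898 = -2.3725 → -2.37.
α₁ = Φ(-2.37) = 0.0089; rank = round(1000 × 0.0089) = 9; θ*₍9₎ = 3.184.
Upper: z₀ + z₂ = 1.880; 1 − a(z₀+z₂) = 1.1015; argument = 1.6267 → 1.63; α₂ = 0.9484; rank = 948; θ*₍948₎ = 9.693.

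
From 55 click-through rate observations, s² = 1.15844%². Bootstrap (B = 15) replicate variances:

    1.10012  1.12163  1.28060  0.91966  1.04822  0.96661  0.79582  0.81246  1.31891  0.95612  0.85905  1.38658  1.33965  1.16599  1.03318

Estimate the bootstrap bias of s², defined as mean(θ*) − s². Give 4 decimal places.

mean(θ*) = (1.10012 + 1.12163 + 1.28060 + 0.91966 + 1.04822 + 0.96661 + 0.79582 + 0.81246 + 1.31891 + 0.95612 + 0.85905 + 1.38658 + 1.33965 + 1.16599 + 1.03318) / 15 = 1.07364
bias = 1.07364 − 1.15844

bias = −0.0848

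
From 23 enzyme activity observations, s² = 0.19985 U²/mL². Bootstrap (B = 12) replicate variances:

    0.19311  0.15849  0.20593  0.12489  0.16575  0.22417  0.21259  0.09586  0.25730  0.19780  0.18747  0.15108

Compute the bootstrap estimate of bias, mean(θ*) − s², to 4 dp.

bias = −0.0186

mean(θ*) = (0.19311 + 0.15849 + 0.20593 + 0.12489 + 0.16575 + 0.22417 + 0.21259 + 0.09586 + 0.25730 + 0.19780 + 0.18747 + 0.15108) / 12 = 0.18120
bias = 0.18120 − 0.19985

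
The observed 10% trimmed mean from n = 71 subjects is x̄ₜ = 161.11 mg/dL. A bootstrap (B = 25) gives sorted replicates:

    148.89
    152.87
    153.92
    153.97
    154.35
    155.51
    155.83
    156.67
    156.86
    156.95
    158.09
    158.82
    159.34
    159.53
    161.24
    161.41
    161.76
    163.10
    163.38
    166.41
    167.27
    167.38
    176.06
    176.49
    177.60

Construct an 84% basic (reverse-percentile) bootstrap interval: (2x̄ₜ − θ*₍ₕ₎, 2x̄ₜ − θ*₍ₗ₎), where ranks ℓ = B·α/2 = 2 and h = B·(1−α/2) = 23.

Percentile endpoints at ranks 2 and 23: θ*₍2₎ = 152.87, θ*₍23₎ = 176.06.
Basic interval reflects these around x̄ₜ:
  lower = 2 × 161.11 − 176.06 = 146.16
  upper = 2 × 161.11 − 152.87 = 169.35

(146.16, 169.35)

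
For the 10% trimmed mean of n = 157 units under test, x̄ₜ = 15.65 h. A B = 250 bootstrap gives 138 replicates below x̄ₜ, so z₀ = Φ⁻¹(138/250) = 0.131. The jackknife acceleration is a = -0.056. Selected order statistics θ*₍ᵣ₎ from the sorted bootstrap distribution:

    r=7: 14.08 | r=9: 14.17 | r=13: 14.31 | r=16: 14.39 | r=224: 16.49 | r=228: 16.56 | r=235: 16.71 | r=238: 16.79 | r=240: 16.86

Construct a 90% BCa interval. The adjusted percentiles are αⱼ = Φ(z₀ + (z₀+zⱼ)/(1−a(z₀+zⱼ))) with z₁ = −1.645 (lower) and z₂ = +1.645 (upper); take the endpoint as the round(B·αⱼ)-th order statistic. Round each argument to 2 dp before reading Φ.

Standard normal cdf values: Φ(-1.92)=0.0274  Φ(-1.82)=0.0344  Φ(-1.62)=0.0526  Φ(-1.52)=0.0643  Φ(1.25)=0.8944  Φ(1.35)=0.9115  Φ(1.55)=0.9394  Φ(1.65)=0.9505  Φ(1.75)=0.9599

(14.39, 16.86)

Lower: z₀ + z₁ = 0.131 + (-1.645) = -1.514; 1 − a(z₀+z₁) = 1 − (-0.056)(-1.514) = 0.9152; argument = 0.131 + (-1.514)/0.9152 = -1.5233 → -1.52.
α₁ = Φ(-1.52) = 0.0643; rank = round(250 × 0.0643) = 16; θ*₍16₎ = 14.39.
Upper: z₀ + z₂ = 1.776; 1 − a(z₀+z₂) = 1.0995; argument = 1.7463 → 1.75; α₂ = 0.9599; rank = 240; θ*₍240₎ = 16.86.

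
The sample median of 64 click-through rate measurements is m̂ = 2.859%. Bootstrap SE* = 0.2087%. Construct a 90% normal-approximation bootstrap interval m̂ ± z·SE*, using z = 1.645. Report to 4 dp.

(2.5157, 3.2023)

Margin = 1.645 × 0.2087 = 0.34331
Interval: 2.859 ± 0.34331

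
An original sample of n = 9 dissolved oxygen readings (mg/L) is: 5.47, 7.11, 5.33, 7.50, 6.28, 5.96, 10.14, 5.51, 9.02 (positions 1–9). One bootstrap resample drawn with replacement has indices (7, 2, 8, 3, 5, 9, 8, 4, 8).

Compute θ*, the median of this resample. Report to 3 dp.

θ* = 6.280

Resample values: 10.14, 7.11, 5.51, 5.33, 6.28, 9.02, 5.51, 7.50, 5.51.
Sorted: 5.33, 5.51, 5.51, 5.51, 6.28, 7.11, 7.50, 9.02, 10.14
Median = middle value = 6.280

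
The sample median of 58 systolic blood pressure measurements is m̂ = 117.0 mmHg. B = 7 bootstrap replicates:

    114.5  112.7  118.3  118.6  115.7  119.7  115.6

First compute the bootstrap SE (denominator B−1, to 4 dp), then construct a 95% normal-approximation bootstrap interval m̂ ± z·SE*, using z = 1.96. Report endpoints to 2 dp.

(112.08, 121.92)

Mean of replicates = 116.4429; sum of squared deviations = 37.7571; SE* = √(37.7571/6) = 2.5086
Margin = 1.96 × 2.5086 = 4.917
Interval: 117.0 ± 4.917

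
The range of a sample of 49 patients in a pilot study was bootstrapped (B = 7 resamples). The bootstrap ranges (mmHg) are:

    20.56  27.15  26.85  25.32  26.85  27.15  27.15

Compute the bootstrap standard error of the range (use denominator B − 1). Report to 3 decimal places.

SE* = 2.427

Bootstrap SE is the standard deviation of the 7 replicate ranges.
Mean of replicates: (20.56 + 27.15 + 26.85 + 25.32 + 26.85 + 27.15 + 27.15) / 7 = 181.0300 / 7 = 25.8614
Sum of squared deviations: (−5.3014)² + (+1.2886)² + (+0.9886)² + (−0.5414)² + (+0.9886)² + (+1.2886)² + (+1.2886)² = 35.3341
Variance = 35.3341 / 6 = 5.8890
SE* = √5.8890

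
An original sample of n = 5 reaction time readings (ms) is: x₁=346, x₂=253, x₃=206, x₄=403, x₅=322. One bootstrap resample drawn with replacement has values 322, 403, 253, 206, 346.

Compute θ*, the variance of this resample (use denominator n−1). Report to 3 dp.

θ* = 6018.500

Mean = 306.0000; sum of squared deviations = 24074.0000
s² = 24074.0000 / 4 = 6018.5000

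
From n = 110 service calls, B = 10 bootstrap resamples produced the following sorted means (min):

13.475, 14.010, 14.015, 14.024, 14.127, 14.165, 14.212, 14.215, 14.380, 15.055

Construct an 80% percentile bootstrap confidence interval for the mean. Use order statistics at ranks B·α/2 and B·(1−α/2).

(13.475, 14.380)

α = 0.20; lower rank = 10 × 0.100 = 1; upper rank = 10 × 0.900 = 9.
The 1st smallest replicate is 13.475; the 9th is 14.380.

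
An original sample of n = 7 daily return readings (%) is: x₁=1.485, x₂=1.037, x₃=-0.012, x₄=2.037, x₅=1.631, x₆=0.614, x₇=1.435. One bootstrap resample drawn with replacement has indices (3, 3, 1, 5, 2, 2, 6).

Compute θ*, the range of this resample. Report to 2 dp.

θ* = 1.64

Resample values: -0.012, -0.012, 1.485, 1.631, 1.037, 1.037, 0.614.
Range = 1.631 − -0.012 = 1.64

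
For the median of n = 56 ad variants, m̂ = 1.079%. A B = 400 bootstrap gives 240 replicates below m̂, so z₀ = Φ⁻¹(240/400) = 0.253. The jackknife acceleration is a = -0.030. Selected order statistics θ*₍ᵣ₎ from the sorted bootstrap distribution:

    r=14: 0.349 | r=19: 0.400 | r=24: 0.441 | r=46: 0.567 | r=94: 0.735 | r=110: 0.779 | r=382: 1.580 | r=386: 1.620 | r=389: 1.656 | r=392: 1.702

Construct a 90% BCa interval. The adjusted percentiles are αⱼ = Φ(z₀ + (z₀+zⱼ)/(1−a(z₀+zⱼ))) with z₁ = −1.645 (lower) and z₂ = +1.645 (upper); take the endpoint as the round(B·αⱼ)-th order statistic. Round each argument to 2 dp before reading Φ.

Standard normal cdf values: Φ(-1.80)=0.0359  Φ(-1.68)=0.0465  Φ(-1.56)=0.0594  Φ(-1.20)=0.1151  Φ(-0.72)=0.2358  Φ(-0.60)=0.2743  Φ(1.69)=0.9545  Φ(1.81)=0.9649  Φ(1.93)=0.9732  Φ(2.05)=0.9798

(0.567, 1.702)

Lower: z₀ + z₁ = 0.253 + (-1.645) = -1.392; 1 − a(z₀+z₁) = 1 − (-0.030)(-1.392) = 0.9582; argument = 0.253 + (-1.392)/0.9582 = -1.1997 → -1.20.
α₁ = Φ(-1.20) = 0.1151; rank = round(400 × 0.1151) = 46; θ*₍46₎ = 0.567.
Upper: z₀ + z₂ = 1.898; 1 − a(z₀+z₂) = 1.0569; argument = 2.0487 → 2.05; α₂ = 0.9798; rank = 392; θ*₍392₎ = 1.702.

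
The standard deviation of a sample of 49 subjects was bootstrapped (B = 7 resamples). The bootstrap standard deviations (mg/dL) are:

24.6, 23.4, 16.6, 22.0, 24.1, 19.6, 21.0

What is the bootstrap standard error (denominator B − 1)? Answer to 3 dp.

Bootstrap SE is the standard deviation of the 7 replicate standard deviations.
Mean of replicates: (24.6 + 23.4 + 16.6 + 22.0 + 24.1 + 19.6 + 21.0) / 7 = 151.3000 / 7 = 21.6143
Sum of squared deviations: (+2.9857)² + (+1.7857)² + (−5.0143)² + (+0.3857)² + (+2.4857)² + (−2.0143)² + (−0.6143)² = 48.0086
Variance = 48.0086 / 6 = 8.0014
SE* = √8.0014

SE* = 2.829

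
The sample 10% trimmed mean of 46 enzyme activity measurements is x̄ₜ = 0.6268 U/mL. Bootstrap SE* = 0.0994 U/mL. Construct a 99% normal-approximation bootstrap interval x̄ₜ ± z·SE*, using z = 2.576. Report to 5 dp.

(0.37075, 0.88285)

Margin = 2.576 × 0.0994 = 0.256054
Interval: 0.6268 ± 0.256054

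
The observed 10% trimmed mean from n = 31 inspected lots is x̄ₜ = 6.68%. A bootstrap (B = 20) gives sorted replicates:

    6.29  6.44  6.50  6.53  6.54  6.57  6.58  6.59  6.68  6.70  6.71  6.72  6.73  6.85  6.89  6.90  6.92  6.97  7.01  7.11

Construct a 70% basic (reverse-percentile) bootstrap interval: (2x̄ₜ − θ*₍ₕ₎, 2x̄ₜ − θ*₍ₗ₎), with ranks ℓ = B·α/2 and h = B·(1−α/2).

(6.44, 6.86)

Percentile endpoints at ranks 3 and 17: θ*₍3₎ = 6.50, θ*₍17₎ = 6.92.
Basic interval reflects these around x̄ₜ:
  lower = 2 × 6.68 − 6.92 = 6.44
  upper = 2 × 6.68 − 6.50 = 6.86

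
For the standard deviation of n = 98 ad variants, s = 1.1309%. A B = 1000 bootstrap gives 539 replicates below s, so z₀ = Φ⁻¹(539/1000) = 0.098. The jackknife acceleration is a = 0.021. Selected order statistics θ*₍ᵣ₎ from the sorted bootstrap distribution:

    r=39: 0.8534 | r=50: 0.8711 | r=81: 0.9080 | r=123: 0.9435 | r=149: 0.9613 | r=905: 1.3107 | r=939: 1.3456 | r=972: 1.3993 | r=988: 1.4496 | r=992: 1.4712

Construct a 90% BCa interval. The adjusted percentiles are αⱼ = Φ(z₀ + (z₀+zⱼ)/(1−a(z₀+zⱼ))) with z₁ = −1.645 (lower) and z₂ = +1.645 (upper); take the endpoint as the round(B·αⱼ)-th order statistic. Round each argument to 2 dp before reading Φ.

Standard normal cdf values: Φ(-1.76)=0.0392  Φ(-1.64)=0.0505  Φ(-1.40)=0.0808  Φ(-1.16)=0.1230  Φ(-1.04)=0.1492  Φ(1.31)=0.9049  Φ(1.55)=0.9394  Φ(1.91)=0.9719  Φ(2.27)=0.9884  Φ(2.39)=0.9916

Lower: z₀ + z₁ = 0.098 + (-1.645) = -1.547; 1 − a(z₀+z₁) = 1 − (0.021)(-1.547) = 1.0325; argument = 0.098 + (-1.547)/1.0325 = -1.4003 → -1.40.
α₁ = Φ(-1.40) = 0.0808; rank = round(1000 × 0.0808) = 81; θ*₍81₎ = 0.9080.
Upper: z₀ + z₂ = 1.743; 1 − a(z₀+z₂) = 0.9634; argument = 1.9072 → 1.91; α₂ = 0.9719; rank = 972; θ*₍972₎ = 1.3993.

(0.9080, 1.3993)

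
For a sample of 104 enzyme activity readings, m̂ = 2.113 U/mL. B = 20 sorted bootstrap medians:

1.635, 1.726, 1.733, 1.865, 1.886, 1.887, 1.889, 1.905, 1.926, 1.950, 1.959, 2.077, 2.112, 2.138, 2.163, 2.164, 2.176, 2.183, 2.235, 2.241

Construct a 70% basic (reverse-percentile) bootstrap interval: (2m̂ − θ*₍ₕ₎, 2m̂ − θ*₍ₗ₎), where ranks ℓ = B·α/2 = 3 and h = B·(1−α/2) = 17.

(2.050, 2.493)

Percentile endpoints at ranks 3 and 17: θ*₍3₎ = 1.733, θ*₍17₎ = 2.176.
Basic interval reflects these around m̂:
  lower = 2 × 2.113 − 2.176 = 2.050
  upper = 2 × 2.113 − 1.733 = 2.493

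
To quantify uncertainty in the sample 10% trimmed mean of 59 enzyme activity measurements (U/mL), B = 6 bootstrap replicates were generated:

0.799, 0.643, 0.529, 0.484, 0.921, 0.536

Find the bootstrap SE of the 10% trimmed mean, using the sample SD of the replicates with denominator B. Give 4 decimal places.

Bootstrap SE is the standard deviation of the 6 replicate 10% trimmed means.
Mean of replicates: (0.799 + 0.643 + 0.529 + 0.484 + 0.921 + 0.536) / 6 = 3.91200 / 6 = 0.65200
Sum of squared deviations: (+0.14700)² + (−0.00900)² + (−0.12300)² + (−0.16800)² + (+0.26900)² + (−0.11600)² = 0.15086
Variance = 0.15086 / 6 = 0.02514
SE* = √0.02514

SE* = 0.1586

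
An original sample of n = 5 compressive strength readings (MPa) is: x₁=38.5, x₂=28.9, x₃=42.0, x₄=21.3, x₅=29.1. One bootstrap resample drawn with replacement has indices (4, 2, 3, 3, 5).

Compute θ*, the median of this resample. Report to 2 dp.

Resample values: 21.3, 28.9, 42.0, 42.0, 29.1.
Sorted: 21.3, 28.9, 29.1, 42.0, 42.0
Median = middle value = 29.10

θ* = 29.10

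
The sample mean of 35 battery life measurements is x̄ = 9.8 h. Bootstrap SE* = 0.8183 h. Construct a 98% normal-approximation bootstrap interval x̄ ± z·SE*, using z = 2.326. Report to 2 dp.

Margin = 2.326 × 0.8183 = 1.903
Interval: 9.8 ± 1.903

(7.90, 11.70)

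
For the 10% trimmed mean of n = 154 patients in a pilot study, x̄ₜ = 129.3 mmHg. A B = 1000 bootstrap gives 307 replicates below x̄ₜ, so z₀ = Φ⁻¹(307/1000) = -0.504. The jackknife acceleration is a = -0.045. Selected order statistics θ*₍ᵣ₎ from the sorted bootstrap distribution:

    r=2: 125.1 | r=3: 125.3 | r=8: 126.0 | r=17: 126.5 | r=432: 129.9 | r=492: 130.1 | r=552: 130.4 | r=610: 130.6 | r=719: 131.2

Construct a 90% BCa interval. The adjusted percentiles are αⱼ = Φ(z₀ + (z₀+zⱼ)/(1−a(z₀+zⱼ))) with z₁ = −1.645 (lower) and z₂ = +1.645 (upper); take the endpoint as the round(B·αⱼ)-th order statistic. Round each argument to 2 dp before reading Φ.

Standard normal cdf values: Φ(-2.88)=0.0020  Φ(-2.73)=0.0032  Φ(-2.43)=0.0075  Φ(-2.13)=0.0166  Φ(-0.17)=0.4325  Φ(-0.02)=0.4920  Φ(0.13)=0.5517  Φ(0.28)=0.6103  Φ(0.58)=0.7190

(125.1, 131.2)

Lower: z₀ + z₁ = -0.504 + (-1.645) = -2.149; 1 − a(z₀+z₁) = 1 − (-0.045)(-2.149) = 0.9033; argument = -0.504 + (-2.149)/0.9033 = -2.8831 → -2.88.
α₁ = Φ(-2.88) = 0.0020; rank = round(1000 × 0.0020) = 2; θ*₍2₎ = 125.1.
Upper: z₀ + z₂ = 1.141; 1 − a(z₀+z₂) = 1.0513; argument = 0.5813 → 0.58; α₂ = 0.7190; rank = 719; θ*₍719₎ = 131.2.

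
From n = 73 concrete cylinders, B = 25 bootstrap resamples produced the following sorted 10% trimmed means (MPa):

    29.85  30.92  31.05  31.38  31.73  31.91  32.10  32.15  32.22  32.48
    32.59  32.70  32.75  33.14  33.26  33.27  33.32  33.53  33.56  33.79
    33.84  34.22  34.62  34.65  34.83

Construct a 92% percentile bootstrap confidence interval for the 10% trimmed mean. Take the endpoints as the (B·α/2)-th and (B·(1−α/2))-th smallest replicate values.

(29.85, 34.65)

α = 0.08; lower rank = 25 × 0.040 = 1; upper rank = 25 × 0.960 = 24.
The 1st smallest replicate is 29.85; the 24th is 34.65.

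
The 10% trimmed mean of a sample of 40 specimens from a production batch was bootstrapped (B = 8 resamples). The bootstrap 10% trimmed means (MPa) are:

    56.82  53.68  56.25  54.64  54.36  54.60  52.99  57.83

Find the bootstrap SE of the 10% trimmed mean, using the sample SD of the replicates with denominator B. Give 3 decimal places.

SE* = 1.549

Bootstrap SE is the standard deviation of the 8 replicate 10% trimmed means.
Mean of replicates: (56.82 + 53.68 + 56.25 + 54.64 + 54.36 + 54.60 + 52.99 + 57.83) / 8 = 441.1700 / 8 = 55.1463
Sum of squared deviations: (+1.6737)² + (−1.4663)² + (+1.1037)² + (−0.5063)² + (−0.7863)² + (−0.5463)² + (−2.1562)² + (+2.6837)² = 19.1944
Variance = 19.1944 / 8 = 2.3993
SE* = √2.3993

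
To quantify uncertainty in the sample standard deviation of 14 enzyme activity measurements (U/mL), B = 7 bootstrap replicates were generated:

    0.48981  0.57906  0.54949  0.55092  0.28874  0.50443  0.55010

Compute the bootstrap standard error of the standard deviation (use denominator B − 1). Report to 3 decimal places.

Bootstrap SE is the standard deviation of the 7 replicate standard deviations.
Mean of replicates: (0.48981 + 0.57906 + 0.54949 + 0.55092 + 0.28874 + 0.50443 + 0.55010) / 7 = 3.512550 / 7 = 0.501793
Sum of squared deviations: (−0.011983)² + (+0.077267)² + (+0.047697)² + (+0.049127)² + (−0.213053)² + (+0.002637)² + (+0.048307)² = 0.058534
Variance = 0.058534 / 6 = 0.009756
SE* = √0.009756

SE* = 0.099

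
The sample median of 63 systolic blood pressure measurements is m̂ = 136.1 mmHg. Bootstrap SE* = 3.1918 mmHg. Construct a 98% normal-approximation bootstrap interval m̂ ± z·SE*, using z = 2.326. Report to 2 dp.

Margin = 2.326 × 3.1918 = 7.424
Interval: 136.1 ± 7.424

(128.68, 143.52)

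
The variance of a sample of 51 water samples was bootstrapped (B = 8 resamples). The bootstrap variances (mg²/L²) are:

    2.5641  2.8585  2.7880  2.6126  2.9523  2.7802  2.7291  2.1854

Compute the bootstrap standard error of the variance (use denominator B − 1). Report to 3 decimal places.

Bootstrap SE is the standard deviation of the 8 replicate variances.
Mean of replicates: (2.5641 + 2.8585 + 2.7880 + 2.6126 + 2.9523 + 2.7802 + 2.7291 + 2.1854) / 8 = 21.47020 / 8 = 2.68377
Sum of squared deviations: (−0.11967)² + (+0.17473)² + (+0.10423)² + (−0.07117)² + (+0.26853)² + (+0.09642)² + (+0.04533)² + (−0.49837)² = 0.39262
Variance = 0.39262 / 7 = 0.05609
SE* = √0.05609

SE* = 0.237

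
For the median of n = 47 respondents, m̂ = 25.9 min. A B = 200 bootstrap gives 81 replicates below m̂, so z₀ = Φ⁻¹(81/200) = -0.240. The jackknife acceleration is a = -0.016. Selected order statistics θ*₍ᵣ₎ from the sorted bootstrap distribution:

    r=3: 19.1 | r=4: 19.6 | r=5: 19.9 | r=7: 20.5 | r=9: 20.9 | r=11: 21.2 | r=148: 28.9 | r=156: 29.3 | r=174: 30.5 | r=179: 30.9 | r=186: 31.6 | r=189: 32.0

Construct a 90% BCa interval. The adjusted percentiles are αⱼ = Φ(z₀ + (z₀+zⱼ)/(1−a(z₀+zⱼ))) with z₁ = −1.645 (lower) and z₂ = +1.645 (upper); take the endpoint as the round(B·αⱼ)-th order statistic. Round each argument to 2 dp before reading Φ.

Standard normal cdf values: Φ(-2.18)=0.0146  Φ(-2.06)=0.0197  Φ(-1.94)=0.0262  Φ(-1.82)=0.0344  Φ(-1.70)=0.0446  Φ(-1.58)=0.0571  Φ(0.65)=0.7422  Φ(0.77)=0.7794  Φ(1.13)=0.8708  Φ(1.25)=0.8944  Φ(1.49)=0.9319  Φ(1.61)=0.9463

Lower: z₀ + z₁ = -0.240 + (-1.645) = -1.885; 1 − a(z₀+z₁) = 1 − (-0.016)(-1.885) = 0.9698; argument = -0.240 + (-1.885)/0.9698 = -2.1836 → -2.18.
α₁ = Φ(-2.18) = 0.0146; rank = round(200 × 0.0146) = 3; θ*₍3₎ = 19.1.
Upper: z₀ + z₂ = 1.405; 1 − a(z₀+z₂) = 1.0225; argument = 1.1341 → 1.13; α₂ = 0.8708; rank = 174; θ*₍174₎ = 30.5.

(19.1, 30.5)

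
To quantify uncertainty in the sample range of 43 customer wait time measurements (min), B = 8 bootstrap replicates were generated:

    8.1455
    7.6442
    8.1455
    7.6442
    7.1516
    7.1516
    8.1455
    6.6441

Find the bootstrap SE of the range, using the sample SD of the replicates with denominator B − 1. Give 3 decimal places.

Bootstrap SE is the standard deviation of the 8 replicate ranges.
Mean of replicates: (8.1455 + 7.6442 + 8.1455 + 7.6442 + 7.1516 + 7.1516 + 8.1455 + 6.6441) / 8 = 60.67220 / 8 = 7.58403
Sum of squared deviations: (+0.56147)² + (+0.06017)² + (+0.56147)² + (+0.06017)² + (−0.43243)² + (−0.43243)² + (+0.56147)² + (−0.93993)² = 2.21045
Variance = 2.21045 / 7 = 0.31578
SE* = √0.31578

SE* = 0.562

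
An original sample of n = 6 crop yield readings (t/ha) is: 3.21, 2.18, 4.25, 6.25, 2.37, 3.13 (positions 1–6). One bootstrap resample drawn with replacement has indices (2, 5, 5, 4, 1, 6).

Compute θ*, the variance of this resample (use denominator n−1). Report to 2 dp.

Resample values: 2.18, 2.37, 2.37, 6.25, 3.21, 3.13.
Mean = 3.2517; sum of squared deviations = 11.7097
s² = 11.7097 / 5 = 2.3419

θ* = 2.34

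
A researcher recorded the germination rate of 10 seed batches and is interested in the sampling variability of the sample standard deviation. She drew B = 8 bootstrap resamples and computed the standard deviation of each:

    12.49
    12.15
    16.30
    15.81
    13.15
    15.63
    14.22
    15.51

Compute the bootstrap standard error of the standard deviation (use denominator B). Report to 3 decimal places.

SE* = 1.527

Bootstrap SE is the standard deviation of the 8 replicate standard deviations.
Mean of replicates: (12.49 + 12.15 + 16.30 + 15.81 + 13.15 + 15.63 + 14.22 + 15.51) / 8 = 115.2600 / 8 = 14.4075
Sum of squared deviations: (−1.9175)² + (−2.2575)² + (+1.8925)² + (+1.4025)² + (−1.2575)² + (+1.2225)² + (−0.1875)² + (+1.1025)² = 18.6482
Variance = 18.6482 / 8 = 2.3310
SE* = √2.3310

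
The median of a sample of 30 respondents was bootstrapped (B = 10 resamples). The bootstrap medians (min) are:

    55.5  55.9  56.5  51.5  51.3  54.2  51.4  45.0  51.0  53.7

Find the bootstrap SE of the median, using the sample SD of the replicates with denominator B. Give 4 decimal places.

SE* = 3.2084

Bootstrap SE is the standard deviation of the 10 replicate medians.
Mean of replicates: (55.5 + 55.9 + 56.5 + 51.5 + 51.3 + 54.2 + 51.4 + 45.0 + 51.0 + 53.7) / 10 = 526.00000 / 10 = 52.60000
Sum of squared deviations: (+2.90000)² + (+3.30000)² + (+3.90000)² + (−1.10000)² + (−1.30000)² + (+1.60000)² + (−1.20000)² + (−7.60000)² + (−1.60000)² + (+1.10000)² = 102.94000
Variance = 102.94000 / 10 = 10.29400
SE* = √10.29400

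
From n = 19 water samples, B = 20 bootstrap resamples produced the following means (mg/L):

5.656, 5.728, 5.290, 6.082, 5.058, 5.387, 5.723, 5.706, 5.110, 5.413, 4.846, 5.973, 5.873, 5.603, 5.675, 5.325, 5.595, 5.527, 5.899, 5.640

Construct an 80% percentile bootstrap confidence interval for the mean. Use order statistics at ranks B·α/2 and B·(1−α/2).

Sorted replicates: 4.846, 5.058, 5.110, 5.290, 5.325, 5.387, 5.413, 5.527, 5.595, 5.603, 5.640, 5.656, 5.675, 5.706, 5.723, 5.728, 5.873, 5.899, 5.973, 6.082
α = 0.20; lower rank = 20 × 0.100 = 2; upper rank = 20 × 0.900 = 18.
The 2nd smallest replicate is 5.058; the 18th is 5.899.

(5.058, 5.899)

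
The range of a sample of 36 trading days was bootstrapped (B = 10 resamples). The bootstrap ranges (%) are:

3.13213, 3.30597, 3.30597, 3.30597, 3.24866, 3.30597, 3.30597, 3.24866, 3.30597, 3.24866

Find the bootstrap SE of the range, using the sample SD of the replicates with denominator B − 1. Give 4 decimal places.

SE* = 0.0559

Bootstrap SE is the standard deviation of the 10 replicate ranges.
Mean of replicates: (3.13213 + 3.30597 + 3.30597 + 3.30597 + 3.24866 + 3.30597 + 3.30597 + 3.24866 + 3.30597 + 3.24866) / 10 = 32.713930 / 10 = 3.271393
Sum of squared deviations: (−0.139263)² + (+0.034577)² + (+0.034577)² + (+0.034577)² + (−0.022733)² + (+0.034577)² + (+0.034577)² + (−0.022733)² + (+0.034577)² + (−0.022733)² = 0.028118
Variance = 0.028118 / 9 = 0.003124
SE* = √0.003124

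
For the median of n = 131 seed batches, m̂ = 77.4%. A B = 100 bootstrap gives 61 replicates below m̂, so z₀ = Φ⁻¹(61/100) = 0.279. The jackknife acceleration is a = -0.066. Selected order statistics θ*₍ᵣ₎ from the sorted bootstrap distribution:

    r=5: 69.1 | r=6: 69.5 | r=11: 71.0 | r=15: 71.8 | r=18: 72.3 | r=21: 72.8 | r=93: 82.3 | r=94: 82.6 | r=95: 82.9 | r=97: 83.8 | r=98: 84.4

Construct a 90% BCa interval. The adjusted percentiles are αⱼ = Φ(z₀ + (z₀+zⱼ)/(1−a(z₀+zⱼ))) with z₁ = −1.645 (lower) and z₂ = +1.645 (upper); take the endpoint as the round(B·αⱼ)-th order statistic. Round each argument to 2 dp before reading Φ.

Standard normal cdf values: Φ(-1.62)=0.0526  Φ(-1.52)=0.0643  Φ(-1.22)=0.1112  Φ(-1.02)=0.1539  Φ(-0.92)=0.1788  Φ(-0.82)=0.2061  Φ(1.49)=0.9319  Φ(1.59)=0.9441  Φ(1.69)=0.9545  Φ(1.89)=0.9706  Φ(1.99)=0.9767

(71.0, 84.4)

Lower: z₀ + z₁ = 0.279 + (-1.645) = -1.366; 1 − a(z₀+z₁) = 1 − (-0.066)(-1.366) = 0.9098; argument = 0.279 + (-1.366)/0.9098 = -1.2224 → -1.22.
α₁ = Φ(-1.22) = 0.1112; rank = round(100 × 0.1112) = 11; θ*₍11₎ = 71.0.
Upper: z₀ + z₂ = 1.924; 1 − a(z₀+z₂) = 1.1270; argument = 1.9862 → 1.99; α₂ = 0.9767; rank = 98; θ*₍98₎ = 84.4.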